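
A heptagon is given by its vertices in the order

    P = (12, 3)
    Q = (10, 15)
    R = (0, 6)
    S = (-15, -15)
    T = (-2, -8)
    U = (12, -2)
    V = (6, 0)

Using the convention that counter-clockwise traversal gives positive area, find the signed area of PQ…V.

260

Σ = (150) + (60) + (90) + (90) + (100) + (12) + (18) = 520
Signed area = Σ/2 = 260 (positive ⇒ counter-clockwise traversal).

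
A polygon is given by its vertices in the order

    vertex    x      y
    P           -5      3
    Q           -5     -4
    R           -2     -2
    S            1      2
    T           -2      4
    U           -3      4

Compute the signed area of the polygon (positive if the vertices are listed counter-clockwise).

29

Σ = (35) + (2) + (-2) + (8) + (4) + (11) = 58
Signed area = Σ/2 = 29 (positive ⇒ counter-clockwise traversal).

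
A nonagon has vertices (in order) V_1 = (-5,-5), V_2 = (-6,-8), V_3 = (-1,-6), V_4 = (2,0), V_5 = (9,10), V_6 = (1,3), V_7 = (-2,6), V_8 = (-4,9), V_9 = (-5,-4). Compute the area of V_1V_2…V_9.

85.5

Apply the shoelace (surveyor's) formula: 2A = Σ (x_i·y_{i+1} − x_{i+1}·y_i), indices taken mod 9.
Σ = (10) + (28) + (12) + (20) + (17) + (12) + (6) + (61) + (5) = 171
Area = |Σ|/2 = 85.5.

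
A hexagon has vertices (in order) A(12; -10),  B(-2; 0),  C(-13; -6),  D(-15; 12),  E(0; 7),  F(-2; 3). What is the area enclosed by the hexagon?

180.5

Cross-terms: -20, 12, -246, -105, 14, -16  ⇒  Σ = -361
Area = |Σ|/2 = 180.5.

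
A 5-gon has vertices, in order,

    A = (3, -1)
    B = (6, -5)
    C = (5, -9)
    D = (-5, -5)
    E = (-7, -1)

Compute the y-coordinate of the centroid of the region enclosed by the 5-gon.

-25/6

Apply the shoelace (surveyor's) formula. First the cross-terms c_i = x_i·y_{i+1} − x_{i+1}·y_i:
  -9, -29, -70, -30, 10  ⇒  2A = -128, A = -64.
Then Σ (y_i + y_{i+1})·c_i = 1600, so ȳ = 1600 / (6·(-64)) = -25/6.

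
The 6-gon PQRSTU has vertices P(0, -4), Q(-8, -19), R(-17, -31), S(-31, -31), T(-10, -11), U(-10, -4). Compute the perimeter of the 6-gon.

|PQ| = √((-8)² + (-15)²) = √289 = 17
|QR| = √((-9)² + (-12)²) = √225 = 15
|RS| = √((-14)² + (0)²) = √196 = 14
|ST| = √((21)² + (20)²) = √841 = 29
|TU| = √((0)² + (7)²) = √49 = 7
|UP| = √((10)² + (0)²) = √100 = 10
Perimeter = 17 + 15 + 14 + 29 + 7 + 10 = 92.

92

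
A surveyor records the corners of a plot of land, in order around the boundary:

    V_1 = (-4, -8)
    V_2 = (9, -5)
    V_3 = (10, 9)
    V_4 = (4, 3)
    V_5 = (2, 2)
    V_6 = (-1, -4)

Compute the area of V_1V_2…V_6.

102.5

Apply the surveyor's formula: 2A = Σ (x_i·y_{i+1} − x_{i+1}·y_i), indices taken mod 6.
V_1→V_2: (-4)(-5) − (9)(-8) = 92
V_2→V_3: (9)(9) − (10)(-5) = 131
V_3→V_4: (10)(3) − (4)(9) = -6
V_4→V_5: (4)(2) − (2)(3) = 2
V_5→V_6: (2)(-4) − (-1)(2) = -6
V_6→V_1: (-1)(-8) − (-4)(-4) = -8
Σ = 205
Area = |Σ|/2 = 102.5.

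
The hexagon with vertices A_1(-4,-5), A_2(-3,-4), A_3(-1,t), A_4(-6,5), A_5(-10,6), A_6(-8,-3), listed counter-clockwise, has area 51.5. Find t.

-3

The doubled signed area Σ (x_i y_{i+1} − x_{i+1} y_i) is linear in t.
With t=0 it equals 112; the coefficient of t is 3 (from the two edges through A_3).
So 3·t + 112 = 2·51.5 = 103 ⇒ t = -3.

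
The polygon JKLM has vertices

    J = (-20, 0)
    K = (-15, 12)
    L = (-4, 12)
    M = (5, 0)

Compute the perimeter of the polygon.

|JK| = √((5)² + (12)²) = √169 = 13
|KL| = √((11)² + (0)²) = √121 = 11
|LM| = √((9)² + (-12)²) = √225 = 15
|MJ| = √((-25)² + (0)²) = √625 = 25
Perimeter = 13 + 11 + 15 + 25 = 64.

64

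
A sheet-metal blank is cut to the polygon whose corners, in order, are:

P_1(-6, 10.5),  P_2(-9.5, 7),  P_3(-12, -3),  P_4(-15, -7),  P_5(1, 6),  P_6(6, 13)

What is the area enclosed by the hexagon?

P_1→P_2: (-6)(7) − (-9.5)(10.5) = 57.75
P_2→P_3: (-9.5)(-3) − (-12)(7) = 112.5
P_3→P_4: (-12)(-7) − (-15)(-3) = 39
P_4→P_5: (-15)(6) − (1)(-7) = -83
P_5→P_6: (1)(13) − (6)(6) = -23
P_6→P_1: (6)(10.5) − (-6)(13) = 141
Σ = 244.25
Area = |Σ|/2 = 122.125.

122.125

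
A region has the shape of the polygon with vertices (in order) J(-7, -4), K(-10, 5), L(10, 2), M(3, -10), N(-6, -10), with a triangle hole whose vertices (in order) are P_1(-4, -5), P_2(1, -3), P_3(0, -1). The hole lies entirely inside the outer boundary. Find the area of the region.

Outer boundary:
Apply the shoelace (surveyor's) formula: 2A = Σ (x_i·y_{i+1} − x_{i+1}·y_i), indices taken mod 5.
J→K: (-7)(5) − (-10)(-4) = -75
K→L: (-10)(2) − (10)(5) = -70
L→M: (10)(-10) − (3)(2) = -106
M→N: (3)(-10) − (-6)(-10) = -90
N→J: (-6)(-4) − (-7)(-10) = -46
Σ = -387
Area = |Σ|/2 = 193.5.
Hole:
Apply the surveyor's formula: 2A = Σ (x_i·y_{i+1} − x_{i+1}·y_i), indices taken mod 3.
Σ = (17) + (-1) + (-4) = 12
Area = |Σ|/2 = 6.
Net area = 193.5 − 6 = 187.5.

187.5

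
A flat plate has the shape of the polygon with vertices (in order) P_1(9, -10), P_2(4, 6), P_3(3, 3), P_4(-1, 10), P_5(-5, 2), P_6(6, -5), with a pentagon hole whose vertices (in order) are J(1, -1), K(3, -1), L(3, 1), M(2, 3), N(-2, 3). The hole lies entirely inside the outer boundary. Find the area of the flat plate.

70.5

Outer boundary:
Apply the shoelace formula: 2A = Σ (x_i·y_{i+1} − x_{i+1}·y_i), indices taken mod 6.
Cross-terms: 94, -6, 33, 48, 13, -15  ⇒  Σ = 167
Area = |Σ|/2 = 83.5.
Hole:
Σ = (2) + (6) + (7) + (12) + (-1) = 26
Area = |Σ|/2 = 13.
Net area = 83.5 − 13 = 70.5.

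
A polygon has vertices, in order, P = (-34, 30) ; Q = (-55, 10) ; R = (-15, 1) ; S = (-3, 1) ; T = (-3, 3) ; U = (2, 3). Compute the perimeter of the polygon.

134

|PQ| = √((-21)² + (-20)²) = √841 = 29
|QR| = √((40)² + (-9)²) = √1681 = 41
|RS| = √((12)² + (0)²) = √144 = 12
|ST| = √((0)² + (2)²) = √4 = 2
|TU| = √((5)² + (0)²) = √25 = 5
|UP| = √((-36)² + (27)²) = √2025 = 45
Perimeter = 29 + 41 + 12 + 2 + 5 + 45 = 134.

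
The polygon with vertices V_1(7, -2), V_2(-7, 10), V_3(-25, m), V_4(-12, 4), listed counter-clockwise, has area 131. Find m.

12

The doubled signed area Σ (x_i y_{i+1} − x_{i+1} y_i) is linear in m.
With m=0 it equals 202; the coefficient of m is 5 (from the two edges through V_3).
So 5·m + 202 = 2·131 = 262 ⇒ m = 12.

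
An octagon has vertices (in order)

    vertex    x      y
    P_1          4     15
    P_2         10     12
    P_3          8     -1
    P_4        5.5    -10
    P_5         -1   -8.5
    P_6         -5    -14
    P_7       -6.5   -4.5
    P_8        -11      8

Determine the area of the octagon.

Σ = (-102) + (-106) + (-74.5) + (-56.75) + (-28.5) + (-68.5) + (-101.5) + (-197) = -734.75
Area = |Σ|/2 = 367.375.

367.375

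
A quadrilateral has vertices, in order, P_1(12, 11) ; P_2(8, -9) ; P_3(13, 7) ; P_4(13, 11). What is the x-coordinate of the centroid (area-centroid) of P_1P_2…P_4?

Apply the shoelace (surveyor's) formula. First the cross-terms c_i = x_i·y_{i+1} − x_{i+1}·y_i:
  -196, 173, 52, 11  ⇒  2A = 40, A = 20.
Then Σ (x_i + x_{i+1})·c_i = 1340, so x̄ = 1340 / (6·20) = 67/6.

67/6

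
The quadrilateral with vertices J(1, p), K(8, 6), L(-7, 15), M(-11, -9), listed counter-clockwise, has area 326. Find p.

-13

The doubled signed area Σ (x_i y_{i+1} − x_{i+1} y_i) is linear in p.
With p=0 it equals 405; the coefficient of p is -19 (from the two edges through J).
So -19·p + 405 = 2·326 = 652 ⇒ p = -13.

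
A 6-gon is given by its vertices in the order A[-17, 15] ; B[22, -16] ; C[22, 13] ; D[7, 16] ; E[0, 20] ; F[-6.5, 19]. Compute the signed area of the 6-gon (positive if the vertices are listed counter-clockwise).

668.25

Apply the shoelace formula: 2A = Σ (x_i·y_{i+1} − x_{i+1}·y_i), indices taken mod 6.
Σ = (-58) + (638) + (261) + (140) + (130) + (225.5) = 1336.5
Signed area = Σ/2 = 668.25 (positive ⇒ counter-clockwise traversal).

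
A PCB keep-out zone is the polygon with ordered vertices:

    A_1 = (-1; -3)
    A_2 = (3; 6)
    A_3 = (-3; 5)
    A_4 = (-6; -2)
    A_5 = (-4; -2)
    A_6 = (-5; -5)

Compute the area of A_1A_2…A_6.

A_1→A_2: (-1)(6) − (3)(-3) = 3
A_2→A_3: (3)(5) − (-3)(6) = 33
A_3→A_4: (-3)(-2) − (-6)(5) = 36
A_4→A_5: (-6)(-2) − (-4)(-2) = 4
A_5→A_6: (-4)(-5) − (-5)(-2) = 10
A_6→A_1: (-5)(-3) − (-1)(-5) = 10
Σ = 96
Area = |Σ|/2 = 48.

48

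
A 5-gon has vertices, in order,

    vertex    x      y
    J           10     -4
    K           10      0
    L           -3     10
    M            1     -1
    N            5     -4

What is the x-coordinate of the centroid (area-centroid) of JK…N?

Apply the shoelace formula. First the cross-terms c_i = x_i·y_{i+1} − x_{i+1}·y_i:
  40, 100, -7, 1, 20  ⇒  2A = 154, A = 77.
Then Σ (x_i + x_{i+1})·c_i = 1820, so x̄ = 1820 / (6·77) = 130/33.

130/33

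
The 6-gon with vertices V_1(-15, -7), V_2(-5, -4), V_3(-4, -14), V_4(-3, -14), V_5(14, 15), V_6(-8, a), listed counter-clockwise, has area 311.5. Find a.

The doubled signed area Σ (x_i y_{i+1} − x_{i+1} y_i) is linear in a.
With a=0 it equals 420; the coefficient of a is 29 (from the two edges through V_6).
So 29·a + 420 = 2·311.5 = 623 ⇒ a = 7.

7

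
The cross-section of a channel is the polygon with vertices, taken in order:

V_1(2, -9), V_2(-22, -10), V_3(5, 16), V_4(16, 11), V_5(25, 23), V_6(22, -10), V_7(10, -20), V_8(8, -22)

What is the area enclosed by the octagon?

906

Σ = (-218) + (-302) + (-201) + (93) + (-756) + (-340) + (-60) + (-28) = -1812
Area = |Σ|/2 = 906.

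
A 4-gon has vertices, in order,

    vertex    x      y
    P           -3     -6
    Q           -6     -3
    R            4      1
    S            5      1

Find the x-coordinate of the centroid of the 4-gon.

Apply the shoelace (surveyor's) formula. First the cross-terms c_i = x_i·y_{i+1} − x_{i+1}·y_i:
  -27, 6, -1, -27  ⇒  2A = -49, A = -24.5.
Then Σ (x_i + x_{i+1})·c_i = 168, so x̄ = 168 / (6·(-24.5)) = -8/7.

-8/7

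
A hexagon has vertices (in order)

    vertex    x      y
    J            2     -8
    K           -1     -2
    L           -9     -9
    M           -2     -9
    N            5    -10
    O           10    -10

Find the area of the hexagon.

48.5

Apply the shoelace (surveyor's) formula: 2A = Σ (x_i·y_{i+1} − x_{i+1}·y_i), indices taken mod 6.
Cross-terms: -12, -9, 63, 65, 50, -60  ⇒  Σ = 97
Area = |Σ|/2 = 48.5.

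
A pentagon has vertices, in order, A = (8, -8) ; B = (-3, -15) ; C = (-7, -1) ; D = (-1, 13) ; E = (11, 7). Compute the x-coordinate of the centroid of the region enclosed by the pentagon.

400/237

Apply the surveyor's formula. First the cross-terms c_i = x_i·y_{i+1} − x_{i+1}·y_i:
  -144, -102, -92, -150, -144  ⇒  2A = -632, A = -316.
Then Σ (x_i + x_{i+1})·c_i = -3200, so x̄ = -3200 / (6·(-316)) = 400/237.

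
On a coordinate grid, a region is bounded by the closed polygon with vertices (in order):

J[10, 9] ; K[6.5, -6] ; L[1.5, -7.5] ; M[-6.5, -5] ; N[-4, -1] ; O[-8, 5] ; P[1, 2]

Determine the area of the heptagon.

144

Apply the shoelace formula: 2A = Σ (x_i·y_{i+1} − x_{i+1}·y_i), indices taken mod 7.
J→K: (10)(-6) − (6.5)(9) = -118.5
K→L: (6.5)(-7.5) − (1.5)(-6) = -39.75
L→M: (1.5)(-5) − (-6.5)(-7.5) = -56.25
M→N: (-6.5)(-1) − (-4)(-5) = -13.5
N→O: (-4)(5) − (-8)(-1) = -28
O→P: (-8)(2) − (1)(5) = -21
P→J: (1)(9) − (10)(2) = -11
Σ = -288
Area = |Σ|/2 = 144.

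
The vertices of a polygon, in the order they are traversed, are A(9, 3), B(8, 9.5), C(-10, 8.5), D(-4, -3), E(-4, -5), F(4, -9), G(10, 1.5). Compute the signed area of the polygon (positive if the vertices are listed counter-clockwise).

Apply the shoelace (surveyor's) formula: 2A = Σ (x_i·y_{i+1} − x_{i+1}·y_i), indices taken mod 7.
Σ = (61.5) + (163) + (64) + (8) + (56) + (96) + (16.5) = 465
Signed area = Σ/2 = 232.5 (positive ⇒ counter-clockwise traversal).

232.5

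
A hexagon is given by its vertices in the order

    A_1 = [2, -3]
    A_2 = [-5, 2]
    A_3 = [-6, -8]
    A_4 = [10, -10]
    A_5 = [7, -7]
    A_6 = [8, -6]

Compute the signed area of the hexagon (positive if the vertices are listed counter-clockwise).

Cross-terms: -11, 52, 140, 0, 14, -12  ⇒  Σ = 183
Signed area = Σ/2 = 91.5 (positive ⇒ counter-clockwise traversal).

91.5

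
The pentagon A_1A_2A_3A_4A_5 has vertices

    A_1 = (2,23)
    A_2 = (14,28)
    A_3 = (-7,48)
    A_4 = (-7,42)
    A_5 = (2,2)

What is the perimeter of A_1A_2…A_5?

|A_1A_2| = √((12)² + (5)²) = √169 = 13
|A_2A_3| = √((-21)² + (20)²) = √841 = 29
|A_3A_4| = √((0)² + (-6)²) = √36 = 6
|A_4A_5| = √((9)² + (-40)²) = √1681 = 41
|A_5A_1| = √((0)² + (21)²) = √441 = 21
Perimeter = 13 + 29 + 6 + 41 + 21 = 110.

110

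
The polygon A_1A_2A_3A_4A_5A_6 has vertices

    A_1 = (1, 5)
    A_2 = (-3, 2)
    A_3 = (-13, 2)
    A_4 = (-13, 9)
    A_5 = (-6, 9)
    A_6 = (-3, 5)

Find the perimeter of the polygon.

38

|A_1A_2| = √((-4)² + (-3)²) = √25 = 5
|A_2A_3| = √((-10)² + (0)²) = √100 = 10
|A_3A_4| = √((0)² + (7)²) = √49 = 7
|A_4A_5| = √((7)² + (0)²) = √49 = 7
|A_5A_6| = √((3)² + (-4)²) = √25 = 5
|A_6A_1| = √((4)² + (0)²) = √16 = 4
Perimeter = 5 + 10 + 7 + 7 + 5 + 4 = 38.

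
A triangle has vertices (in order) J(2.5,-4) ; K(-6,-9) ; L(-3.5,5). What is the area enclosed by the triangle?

53.25

Σ = (-46.5) + (-61.5) + (1.5) = -106.5
Area = |Σ|/2 = 53.25.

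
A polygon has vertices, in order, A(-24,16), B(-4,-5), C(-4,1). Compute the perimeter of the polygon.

|AB| = √((20)² + (-21)²) = √841 = 29
|BC| = √((0)² + (6)²) = √36 = 6
|CA| = √((-20)² + (15)²) = √625 = 25
Perimeter = 29 + 6 + 25 = 60.

60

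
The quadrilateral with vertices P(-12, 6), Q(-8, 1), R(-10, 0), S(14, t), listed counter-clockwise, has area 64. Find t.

The doubled signed area Σ (x_i y_{i+1} − x_{i+1} y_i) is linear in t.
With t=0 it equals 130; the coefficient of t is 2 (from the two edges through S).
So 2·t + 130 = 2·64 = 128 ⇒ t = -1.

-1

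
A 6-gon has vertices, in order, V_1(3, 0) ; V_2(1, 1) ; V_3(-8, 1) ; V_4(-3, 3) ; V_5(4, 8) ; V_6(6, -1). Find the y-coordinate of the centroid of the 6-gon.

413/141

Apply the shoelace (surveyor's) formula. First the cross-terms c_i = x_i·y_{i+1} − x_{i+1}·y_i:
  3, 9, -21, -36, -52, 3  ⇒  2A = -94, A = -47.
Then Σ (y_i + y_{i+1})·c_i = -826, so ȳ = -826 / (6·(-47)) = 413/141.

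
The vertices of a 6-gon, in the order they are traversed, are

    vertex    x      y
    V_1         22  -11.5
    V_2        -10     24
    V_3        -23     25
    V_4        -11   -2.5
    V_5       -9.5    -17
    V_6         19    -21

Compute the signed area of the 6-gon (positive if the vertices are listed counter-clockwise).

988.375

Σ = (413) + (302) + (332.5) + (163.25) + (522.5) + (243.5) = 1976.75
Signed area = Σ/2 = 988.375 (positive ⇒ counter-clockwise traversal).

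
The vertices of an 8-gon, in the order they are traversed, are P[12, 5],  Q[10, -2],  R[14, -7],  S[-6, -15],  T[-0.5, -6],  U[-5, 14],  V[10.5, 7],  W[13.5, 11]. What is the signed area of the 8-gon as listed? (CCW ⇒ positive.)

Σ = (-74) + (-42) + (-252) + (28.5) + (-37) + (-182) + (21) + (-64.5) = -602
Signed area = Σ/2 = -301 (negative ⇒ clockwise traversal).

-301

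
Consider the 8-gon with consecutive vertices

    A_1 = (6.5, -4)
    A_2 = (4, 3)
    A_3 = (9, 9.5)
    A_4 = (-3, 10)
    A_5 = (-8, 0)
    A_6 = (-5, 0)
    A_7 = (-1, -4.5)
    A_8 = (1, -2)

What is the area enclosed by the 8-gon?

Σ = (35.5) + (11) + (118.5) + (80) + (0) + (22.5) + (6.5) + (9) = 283
Area = |Σ|/2 = 141.5.

141.5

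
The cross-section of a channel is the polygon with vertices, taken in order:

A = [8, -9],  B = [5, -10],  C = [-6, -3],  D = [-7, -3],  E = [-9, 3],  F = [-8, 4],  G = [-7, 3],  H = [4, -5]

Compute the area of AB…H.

71

Apply the shoelace (surveyor's) formula: 2A = Σ (x_i·y_{i+1} − x_{i+1}·y_i), indices taken mod 8.
Cross-terms: -35, -75, -3, -48, -12, 4, 23, 4  ⇒  Σ = -142
Area = |Σ|/2 = 71.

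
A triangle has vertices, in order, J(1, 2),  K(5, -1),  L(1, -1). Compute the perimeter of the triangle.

|JK| = √((4)² + (-3)²) = √25 = 5
|KL| = √((-4)² + (0)²) = √16 = 4
|LJ| = √((0)² + (3)²) = √9 = 3
Perimeter = 5 + 4 + 3 = 12.

12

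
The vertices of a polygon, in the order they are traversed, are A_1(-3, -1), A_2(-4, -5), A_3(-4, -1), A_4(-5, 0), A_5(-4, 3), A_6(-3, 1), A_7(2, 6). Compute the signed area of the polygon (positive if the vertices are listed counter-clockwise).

Apply Gauss's area formula: 2A = Σ (x_i·y_{i+1} − x_{i+1}·y_i), indices taken mod 7.
Cross-terms: 11, -16, -5, -15, 5, -20, 16  ⇒  Σ = -24
Signed area = Σ/2 = -12 (negative ⇒ clockwise traversal).

-12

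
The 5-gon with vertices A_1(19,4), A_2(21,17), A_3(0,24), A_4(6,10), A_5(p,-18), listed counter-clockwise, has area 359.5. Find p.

The doubled signed area Σ (x_i y_{i+1} − x_{i+1} y_i) is linear in p.
With p=0 it equals 833; the coefficient of p is -6 (from the two edges through A_5).
So -6·p + 833 = 2·359.5 = 719 ⇒ p = 19.

19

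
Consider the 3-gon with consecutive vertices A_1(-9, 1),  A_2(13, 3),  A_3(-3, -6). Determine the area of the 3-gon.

Apply Gauss's area formula: 2A = Σ (x_i·y_{i+1} − x_{i+1}·y_i), indices taken mod 3.
A_1→A_2: (-9)(3) − (13)(1) = -40
A_2→A_3: (13)(-6) − (-3)(3) = -69
A_3→A_1: (-3)(1) − (-9)(-6) = -57
Σ = -166
Area = |Σ|/2 = 83.

83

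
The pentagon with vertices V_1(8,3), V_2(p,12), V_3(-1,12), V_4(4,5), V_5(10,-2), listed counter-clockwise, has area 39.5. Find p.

4

The doubled signed area Σ (x_i y_{i+1} − x_{i+1} y_i) is linear in p.
With p=0 it equals 43; the coefficient of p is 9 (from the two edges through V_2).
So 9·p + 43 = 2·39.5 = 79 ⇒ p = 4.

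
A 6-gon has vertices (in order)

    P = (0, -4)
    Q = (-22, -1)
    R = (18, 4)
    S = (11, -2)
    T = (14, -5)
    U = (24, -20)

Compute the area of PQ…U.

260.5

Apply Gauss's area formula: 2A = Σ (x_i·y_{i+1} − x_{i+1}·y_i), indices taken mod 6.
Σ = (-88) + (-70) + (-80) + (-27) + (-160) + (-96) = -521
Area = |Σ|/2 = 260.5.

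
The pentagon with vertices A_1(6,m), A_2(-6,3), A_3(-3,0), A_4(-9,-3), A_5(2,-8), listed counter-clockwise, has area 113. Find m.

8

The doubled signed area Σ (x_i y_{i+1} − x_{i+1} y_i) is linear in m.
With m=0 it equals 162; the coefficient of m is 8 (from the two edges through A_1).
So 8·m + 162 = 2·113 = 226 ⇒ m = 8.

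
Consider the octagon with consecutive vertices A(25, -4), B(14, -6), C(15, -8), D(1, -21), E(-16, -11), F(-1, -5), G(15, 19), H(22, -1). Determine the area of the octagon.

570.5

Apply the surveyor's formula: 2A = Σ (x_i·y_{i+1} − x_{i+1}·y_i), indices taken mod 8.
Σ = (-94) + (-22) + (-307) + (-347) + (69) + (56) + (-433) + (-63) = -1141
Area = |Σ|/2 = 570.5.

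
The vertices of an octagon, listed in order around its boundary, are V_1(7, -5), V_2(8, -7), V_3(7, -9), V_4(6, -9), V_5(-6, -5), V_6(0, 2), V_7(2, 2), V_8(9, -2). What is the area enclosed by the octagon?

Apply Gauss's area formula: 2A = Σ (x_i·y_{i+1} − x_{i+1}·y_i), indices taken mod 8.
Σ = (-9) + (-23) + (-9) + (-84) + (-12) + (-4) + (-22) + (-31) = -194
Area = |Σ|/2 = 97.

97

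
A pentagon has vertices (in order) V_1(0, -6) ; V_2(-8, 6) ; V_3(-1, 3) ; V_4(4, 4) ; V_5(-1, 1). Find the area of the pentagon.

34

Apply the shoelace (surveyor's) formula: 2A = Σ (x_i·y_{i+1} − x_{i+1}·y_i), indices taken mod 5.
Σ = (-48) + (-18) + (-16) + (8) + (6) = -68
Area = |Σ|/2 = 34.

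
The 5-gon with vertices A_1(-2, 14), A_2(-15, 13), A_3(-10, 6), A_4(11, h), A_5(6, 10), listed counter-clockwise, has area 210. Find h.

-3

Write out the shoelace sum; only the two edges meeting at A_4 involve h:
2·Area = [((-10)·h − 11·6) + (11·10 − 6·h)] + 328
       = -16·h + 372 = 420
⇒ h = -3.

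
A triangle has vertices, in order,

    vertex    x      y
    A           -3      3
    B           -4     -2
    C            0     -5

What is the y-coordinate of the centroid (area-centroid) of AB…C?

-4/3

Apply the shoelace formula. First the cross-terms c_i = x_i·y_{i+1} − x_{i+1}·y_i:
  18, 20, -15  ⇒  2A = 23, A = 11.5.
Then Σ (y_i + y_{i+1})·c_i = -92, so ȳ = -92 / (6·11.5) = -4/3.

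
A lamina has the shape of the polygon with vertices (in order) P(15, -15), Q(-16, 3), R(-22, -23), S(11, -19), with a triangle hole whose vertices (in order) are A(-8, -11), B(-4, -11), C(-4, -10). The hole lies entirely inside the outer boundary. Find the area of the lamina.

Outer boundary:
Apply the shoelace (surveyor's) formula: 2A = Σ (x_i·y_{i+1} − x_{i+1}·y_i), indices taken mod 4.
Σ = (-195) + (434) + (671) + (120) = 1030
Area = |Σ|/2 = 515.
Hole:
Apply Gauss's area formula: 2A = Σ (x_i·y_{i+1} − x_{i+1}·y_i), indices taken mod 3.
Σ = (44) + (-4) + (-36) = 4
Area = |Σ|/2 = 2.
Net area = 515 − 2 = 513.

513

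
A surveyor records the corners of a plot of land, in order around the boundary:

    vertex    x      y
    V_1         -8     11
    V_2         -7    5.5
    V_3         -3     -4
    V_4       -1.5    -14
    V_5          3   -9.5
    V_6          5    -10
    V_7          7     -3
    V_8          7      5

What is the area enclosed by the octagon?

Apply the shoelace formula: 2A = Σ (x_i·y_{i+1} − x_{i+1}·y_i), indices taken mod 8.
V_1→V_2: (-8)(5.5) − (-7)(11) = 33
V_2→V_3: (-7)(-4) − (-3)(5.5) = 44.5
V_3→V_4: (-3)(-14) − (-1.5)(-4) = 36
V_4→V_5: (-1.5)(-9.5) − (3)(-14) = 56.25
V_5→V_6: (3)(-10) − (5)(-9.5) = 17.5
V_6→V_7: (5)(-3) − (7)(-10) = 55
V_7→V_8: (7)(5) − (7)(-3) = 56
V_8→V_1: (7)(11) − (-8)(5) = 117
Σ = 415.25
Area = |Σ|/2 = 207.625.

207.625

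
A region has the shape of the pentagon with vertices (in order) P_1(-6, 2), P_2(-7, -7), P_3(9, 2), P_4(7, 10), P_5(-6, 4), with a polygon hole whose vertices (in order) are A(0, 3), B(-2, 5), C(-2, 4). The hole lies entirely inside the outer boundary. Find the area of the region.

139.5

Outer boundary:
Apply the shoelace (surveyor's) formula: 2A = Σ (x_i·y_{i+1} − x_{i+1}·y_i), indices taken mod 5.
P_1→P_2: (-6)(-7) − (-7)(2) = 56
P_2→P_3: (-7)(2) − (9)(-7) = 49
P_3→P_4: (9)(10) − (7)(2) = 76
P_4→P_5: (7)(4) − (-6)(10) = 88
P_5→P_1: (-6)(2) − (-6)(4) = 12
Σ = 281
Area = |Σ|/2 = 140.5.
Hole:
Apply the surveyor's formula: 2A = Σ (x_i·y_{i+1} − x_{i+1}·y_i), indices taken mod 3.
Σ = (6) + (2) + (-6) = 2
Area = |Σ|/2 = 1.
Net area = 140.5 − 1 = 139.5.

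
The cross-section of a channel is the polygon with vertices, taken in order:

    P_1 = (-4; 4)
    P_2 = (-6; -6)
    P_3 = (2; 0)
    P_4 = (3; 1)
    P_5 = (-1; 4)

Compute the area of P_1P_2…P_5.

43.5

Σ = (48) + (12) + (2) + (13) + (12) = 87
Area = |Σ|/2 = 43.5.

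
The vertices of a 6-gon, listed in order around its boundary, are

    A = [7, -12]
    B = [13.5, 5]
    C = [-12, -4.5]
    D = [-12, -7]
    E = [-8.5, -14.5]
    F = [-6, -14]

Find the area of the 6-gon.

271.375

Apply the shoelace formula: 2A = Σ (x_i·y_{i+1} − x_{i+1}·y_i), indices taken mod 6.
A→B: (7)(5) − (13.5)(-12) = 197
B→C: (13.5)(-4.5) − (-12)(5) = -0.75
C→D: (-12)(-7) − (-12)(-4.5) = 30
D→E: (-12)(-14.5) − (-8.5)(-7) = 114.5
E→F: (-8.5)(-14) − (-6)(-14.5) = 32
F→A: (-6)(-12) − (7)(-14) = 170
Σ = 542.75
Area = |Σ|/2 = 271.375.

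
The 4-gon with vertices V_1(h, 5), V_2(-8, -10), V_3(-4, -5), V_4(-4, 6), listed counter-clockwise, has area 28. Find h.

The doubled signed area Σ (x_i y_{i+1} − x_{i+1} y_i) is linear in h.
With h=0 it equals -24; the coefficient of h is -16 (from the two edges through V_1).
So -16·h + -24 = 2·28 = 56 ⇒ h = -5.

-5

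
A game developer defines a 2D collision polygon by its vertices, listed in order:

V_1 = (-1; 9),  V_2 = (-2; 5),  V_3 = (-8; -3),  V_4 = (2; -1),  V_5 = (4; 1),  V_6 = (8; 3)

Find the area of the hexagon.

79

Apply the shoelace (surveyor's) formula: 2A = Σ (x_i·y_{i+1} − x_{i+1}·y_i), indices taken mod 6.
Cross-terms: 13, 46, 14, 6, 4, 75  ⇒  Σ = 158
Area = |Σ|/2 = 79.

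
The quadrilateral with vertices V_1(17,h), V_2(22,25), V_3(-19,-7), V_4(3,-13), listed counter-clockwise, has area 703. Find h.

-9

Write out the shoelace sum; only the two edges meeting at V_1 involve h:
2·Area = [(3·h − 17·(-13)) + (17·25 − 22·h)] + 589
       = -19·h + 1235 = 1406
⇒ h = -9.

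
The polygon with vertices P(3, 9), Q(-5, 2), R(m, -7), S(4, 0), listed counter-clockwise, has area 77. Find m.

Write out the shoelace sum; only the two edges meeting at R involve m:
2·Area = [((-5)·(-7) − m·2) + (m·0 − 4·(-7))] + 87
       = -2·m + 150 = 154
⇒ m = -2.

-2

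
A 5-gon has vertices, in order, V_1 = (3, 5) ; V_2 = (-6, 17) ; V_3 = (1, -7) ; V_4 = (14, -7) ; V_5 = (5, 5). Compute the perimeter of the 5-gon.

70

|V_1V_2| = √((-9)² + (12)²) = √225 = 15
|V_2V_3| = √((7)² + (-24)²) = √625 = 25
|V_3V_4| = √((13)² + (0)²) = √169 = 13
|V_4V_5| = √((-9)² + (12)²) = √225 = 15
|V_5V_1| = √((-2)² + (0)²) = √4 = 2
Perimeter = 15 + 25 + 13 + 15 + 2 = 70.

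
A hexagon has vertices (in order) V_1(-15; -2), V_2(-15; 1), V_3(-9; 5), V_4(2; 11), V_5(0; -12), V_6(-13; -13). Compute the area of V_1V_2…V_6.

Σ = (-45) + (-66) + (-109) + (-24) + (-156) + (-169) = -569
Area = |Σ|/2 = 284.5.

284.5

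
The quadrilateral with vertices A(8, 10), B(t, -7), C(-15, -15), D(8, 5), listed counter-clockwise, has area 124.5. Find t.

-13

The doubled signed area Σ (x_i y_{i+1} − x_{i+1} y_i) is linear in t.
With t=0 it equals -76; the coefficient of t is -25 (from the two edges through B).
So -25·t + -76 = 2·124.5 = 249 ⇒ t = -13.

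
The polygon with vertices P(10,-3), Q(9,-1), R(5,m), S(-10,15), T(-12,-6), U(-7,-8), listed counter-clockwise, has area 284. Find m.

Write out the shoelace sum; only the two edges meeting at R involve m:
2·Area = [(9·m − 5·(-1)) + (5·15 − (-10)·m)] + 412
       = 19·m + 492 = 568
⇒ m = 4.

4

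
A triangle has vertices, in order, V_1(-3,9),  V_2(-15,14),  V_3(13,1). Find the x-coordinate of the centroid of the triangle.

-5/3

Apply the shoelace formula. First the cross-terms c_i = x_i·y_{i+1} − x_{i+1}·y_i:
  93, -197, 120  ⇒  2A = 16, A = 8.
Then Σ (x_i + x_{i+1})·c_i = -80, so x̄ = -80 / (6·8) = -5/3.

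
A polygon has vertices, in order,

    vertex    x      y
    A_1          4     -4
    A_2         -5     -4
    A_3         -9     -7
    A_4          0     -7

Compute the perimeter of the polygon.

28

|A_1A_2| = √((-9)² + (0)²) = √81 = 9
|A_2A_3| = √((-4)² + (-3)²) = √25 = 5
|A_3A_4| = √((9)² + (0)²) = √81 = 9
|A_4A_1| = √((4)² + (3)²) = √25 = 5
Perimeter = 9 + 5 + 9 + 5 = 28.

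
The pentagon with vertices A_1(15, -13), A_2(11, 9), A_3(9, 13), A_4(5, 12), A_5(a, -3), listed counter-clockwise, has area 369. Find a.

Write out the shoelace sum; only the two edges meeting at A_5 involve a:
2·Area = [(5·(-3) − a·12) + (a·(-13) − 15·(-3))] + 383
       = -25·a + 413 = 738
⇒ a = -13.

-13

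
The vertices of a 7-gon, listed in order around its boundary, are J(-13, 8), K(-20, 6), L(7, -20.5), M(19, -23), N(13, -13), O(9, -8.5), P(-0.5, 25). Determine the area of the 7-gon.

639.375

Apply the shoelace formula: 2A = Σ (x_i·y_{i+1} − x_{i+1}·y_i), indices taken mod 7.
J→K: (-13)(6) − (-20)(8) = 82
K→L: (-20)(-20.5) − (7)(6) = 368
L→M: (7)(-23) − (19)(-20.5) = 228.5
M→N: (19)(-13) − (13)(-23) = 52
N→O: (13)(-8.5) − (9)(-13) = 6.5
O→P: (9)(25) − (-0.5)(-8.5) = 220.75
P→J: (-0.5)(8) − (-13)(25) = 321
Σ = 1278.75
Area = |Σ|/2 = 639.375.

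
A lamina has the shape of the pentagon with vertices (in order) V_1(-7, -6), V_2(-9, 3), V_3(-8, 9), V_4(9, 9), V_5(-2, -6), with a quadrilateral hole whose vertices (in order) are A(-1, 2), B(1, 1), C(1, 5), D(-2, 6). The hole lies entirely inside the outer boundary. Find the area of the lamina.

Outer boundary:
Apply the shoelace (surveyor's) formula: 2A = Σ (x_i·y_{i+1} − x_{i+1}·y_i), indices taken mod 5.
Cross-terms: -75, -57, -153, -36, -30  ⇒  Σ = -351
Area = |Σ|/2 = 175.5.
Hole:
Apply Gauss's area formula: 2A = Σ (x_i·y_{i+1} − x_{i+1}·y_i), indices taken mod 4.
A→B: (-1)(1) − (1)(2) = -3
B→C: (1)(5) − (1)(1) = 4
C→D: (1)(6) − (-2)(5) = 16
D→A: (-2)(2) − (-1)(6) = 2
Σ = 19
Area = |Σ|/2 = 9.5.
Net area = 175.5 − 9.5 = 166.

166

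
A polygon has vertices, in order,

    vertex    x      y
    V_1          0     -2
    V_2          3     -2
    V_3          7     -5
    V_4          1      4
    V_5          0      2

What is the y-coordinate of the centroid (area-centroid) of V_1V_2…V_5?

-19/60

Apply the shoelace (surveyor's) formula. First the cross-terms c_i = x_i·y_{i+1} − x_{i+1}·y_i:
  6, -1, 33, 2, 0  ⇒  2A = 40, A = 20.
Then Σ (y_i + y_{i+1})·c_i = -38, so ȳ = -38 / (6·20) = -19/60.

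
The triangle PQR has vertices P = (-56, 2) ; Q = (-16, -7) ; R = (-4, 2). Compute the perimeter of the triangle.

|PQ| = √((40)² + (-9)²) = √1681 = 41
|QR| = √((12)² + (9)²) = √225 = 15
|RP| = √((-52)² + (0)²) = √2704 = 52
Perimeter = 41 + 15 + 52 = 108.

108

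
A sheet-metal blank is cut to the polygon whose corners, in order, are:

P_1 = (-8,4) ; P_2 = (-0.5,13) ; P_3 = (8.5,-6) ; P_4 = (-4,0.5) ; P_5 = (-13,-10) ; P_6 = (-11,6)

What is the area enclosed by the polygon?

183.375

Apply the surveyor's formula: 2A = Σ (x_i·y_{i+1} − x_{i+1}·y_i), indices taken mod 6.
Cross-terms: -102, -107.5, -19.75, 46.5, -188, 4  ⇒  Σ = -366.75
Area = |Σ|/2 = 183.375.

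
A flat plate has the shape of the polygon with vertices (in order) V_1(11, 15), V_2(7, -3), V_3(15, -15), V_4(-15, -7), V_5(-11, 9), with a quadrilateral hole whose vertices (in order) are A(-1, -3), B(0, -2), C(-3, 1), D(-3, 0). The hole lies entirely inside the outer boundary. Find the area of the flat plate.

Outer boundary:
Apply Gauss's area formula: 2A = Σ (x_i·y_{i+1} − x_{i+1}·y_i), indices taken mod 5.
Σ = (-138) + (-60) + (-330) + (-212) + (-264) = -1004
Area = |Σ|/2 = 502.
Hole:
Apply the surveyor's formula: 2A = Σ (x_i·y_{i+1} − x_{i+1}·y_i), indices taken mod 4.
A→B: (-1)(-2) − (0)(-3) = 2
B→C: (0)(1) − (-3)(-2) = -6
C→D: (-3)(0) − (-3)(1) = 3
D→A: (-3)(-3) − (-1)(0) = 9
Σ = 8
Area = |Σ|/2 = 4.
Net area = 502 − 4 = 498.

498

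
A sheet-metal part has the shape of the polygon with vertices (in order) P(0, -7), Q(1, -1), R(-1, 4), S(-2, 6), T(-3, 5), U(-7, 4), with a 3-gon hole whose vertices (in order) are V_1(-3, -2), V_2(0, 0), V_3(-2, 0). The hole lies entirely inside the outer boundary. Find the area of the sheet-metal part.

44

Outer boundary:
Apply Gauss's area formula: 2A = Σ (x_i·y_{i+1} − x_{i+1}·y_i), indices taken mod 6.
Cross-terms: 7, 3, 2, 8, 23, 49  ⇒  Σ = 92
Area = |Σ|/2 = 46.
Hole:
Σ = (0) + (0) + (4) = 4
Area = |Σ|/2 = 2.
Net area = 46 − 2 = 44.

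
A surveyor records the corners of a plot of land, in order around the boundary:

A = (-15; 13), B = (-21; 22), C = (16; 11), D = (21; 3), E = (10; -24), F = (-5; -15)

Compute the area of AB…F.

Σ = (-57) + (-583) + (-183) + (-534) + (-270) + (-290) = -1917
Area = |Σ|/2 = 958.5.

958.5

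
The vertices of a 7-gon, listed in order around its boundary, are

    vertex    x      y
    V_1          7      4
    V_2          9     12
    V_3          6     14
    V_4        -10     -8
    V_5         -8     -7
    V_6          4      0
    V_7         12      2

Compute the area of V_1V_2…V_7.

135

Apply Gauss's area formula: 2A = Σ (x_i·y_{i+1} − x_{i+1}·y_i), indices taken mod 7.
Cross-terms: 48, 54, 92, 6, 28, 8, 34  ⇒  Σ = 270
Area = |Σ|/2 = 135.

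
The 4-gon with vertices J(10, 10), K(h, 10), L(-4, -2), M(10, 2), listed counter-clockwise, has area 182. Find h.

-11

Write out the shoelace sum; only the two edges meeting at K involve h:
2·Area = [(10·10 − h·10) + (h·(-2) − (-4)·10)] + 92
       = -12·h + 232 = 364
⇒ h = -11.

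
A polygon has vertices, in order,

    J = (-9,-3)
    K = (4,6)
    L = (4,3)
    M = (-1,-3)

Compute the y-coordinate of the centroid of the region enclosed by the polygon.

Apply the surveyor's formula. First the cross-terms c_i = x_i·y_{i+1} − x_{i+1}·y_i:
  -42, -12, -9, -24  ⇒  2A = -87, A = -43.5.
Then Σ (y_i + y_{i+1})·c_i = -90, so ȳ = -90 / (6·(-43.5)) = 10/29.

10/29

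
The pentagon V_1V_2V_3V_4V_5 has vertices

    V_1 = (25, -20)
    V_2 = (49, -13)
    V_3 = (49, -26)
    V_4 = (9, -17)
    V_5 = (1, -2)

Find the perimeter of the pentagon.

126

|V_1V_2| = √((24)² + (7)²) = √625 = 25
|V_2V_3| = √((0)² + (-13)²) = √169 = 13
|V_3V_4| = √((-40)² + (9)²) = √1681 = 41
|V_4V_5| = √((-8)² + (15)²) = √289 = 17
|V_5V_1| = √((24)² + (-18)²) = √900 = 30
Perimeter = 25 + 13 + 41 + 17 + 30 = 126.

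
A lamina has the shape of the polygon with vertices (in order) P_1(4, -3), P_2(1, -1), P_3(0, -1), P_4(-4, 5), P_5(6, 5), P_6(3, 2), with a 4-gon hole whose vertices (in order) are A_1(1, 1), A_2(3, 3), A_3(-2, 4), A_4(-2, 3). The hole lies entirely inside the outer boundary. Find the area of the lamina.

30.5

Outer boundary:
Apply the shoelace formula: 2A = Σ (x_i·y_{i+1} − x_{i+1}·y_i), indices taken mod 6.
Cross-terms: -1, -1, -4, -50, -3, -17  ⇒  Σ = -76
Area = |Σ|/2 = 38.
Hole:
Cross-terms: 0, 18, 2, -5  ⇒  Σ = 15
Area = |Σ|/2 = 7.5.
Net area = 38 − 7.5 = 30.5.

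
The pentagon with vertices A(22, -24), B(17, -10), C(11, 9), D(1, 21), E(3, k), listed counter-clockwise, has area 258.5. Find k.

Write out the shoelace sum; only the two edges meeting at E involve k:
2·Area = [(1·k − 3·21) + (3·(-24) − 22·k)] + 673
       = -21·k + 538 = 517
⇒ k = 1.

1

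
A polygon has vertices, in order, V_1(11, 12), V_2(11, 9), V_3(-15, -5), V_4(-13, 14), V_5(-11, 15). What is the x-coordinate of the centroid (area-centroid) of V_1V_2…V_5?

Apply the shoelace formula. First the cross-terms c_i = x_i·y_{i+1} − x_{i+1}·y_i:
  -33, 80, -275, -41, -297  ⇒  2A = -566, A = -283.
Then Σ (x_i + x_{i+1})·c_i = 7638, so x̄ = 7638 / (6·(-283)) = -1273/283.

-1273/283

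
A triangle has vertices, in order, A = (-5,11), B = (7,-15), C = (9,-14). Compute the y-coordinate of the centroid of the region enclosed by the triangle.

Apply the shoelace (surveyor's) formula. First the cross-terms c_i = x_i·y_{i+1} − x_{i+1}·y_i:
  -2, 37, 29  ⇒  2A = 64, A = 32.
Then Σ (y_i + y_{i+1})·c_i = -1152, so ȳ = -1152 / (6·32) = -6.

-6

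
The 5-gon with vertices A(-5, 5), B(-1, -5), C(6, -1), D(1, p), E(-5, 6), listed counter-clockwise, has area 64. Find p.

5

Write out the shoelace sum; only the two edges meeting at D involve p:
2·Area = [(6·p − 1·(-1)) + (1·6 − (-5)·p)] + 66
       = 11·p + 73 = 128
⇒ p = 5.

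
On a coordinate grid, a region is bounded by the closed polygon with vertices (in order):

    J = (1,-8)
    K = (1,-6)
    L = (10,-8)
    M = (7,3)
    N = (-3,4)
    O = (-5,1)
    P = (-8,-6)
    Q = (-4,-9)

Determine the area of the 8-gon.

Apply the shoelace formula: 2A = Σ (x_i·y_{i+1} − x_{i+1}·y_i), indices taken mod 8.
J→K: (1)(-6) − (1)(-8) = 2
K→L: (1)(-8) − (10)(-6) = 52
L→M: (10)(3) − (7)(-8) = 86
M→N: (7)(4) − (-3)(3) = 37
N→O: (-3)(1) − (-5)(4) = 17
O→P: (-5)(-6) − (-8)(1) = 38
P→Q: (-8)(-9) − (-4)(-6) = 48
Q→J: (-4)(-8) − (1)(-9) = 41
Σ = 321
Area = |Σ|/2 = 160.5.

160.5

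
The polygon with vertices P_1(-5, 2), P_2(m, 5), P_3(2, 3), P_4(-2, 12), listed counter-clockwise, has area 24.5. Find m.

-2

The doubled signed area Σ (x_i y_{i+1} − x_{i+1} y_i) is linear in m.
With m=0 it equals 51; the coefficient of m is 1 (from the two edges through P_2).
So 1·m + 51 = 2·24.5 = 49 ⇒ m = -2.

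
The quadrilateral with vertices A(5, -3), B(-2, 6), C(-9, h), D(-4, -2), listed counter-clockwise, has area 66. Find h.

7

The doubled signed area Σ (x_i y_{i+1} − x_{i+1} y_i) is linear in h.
With h=0 it equals 118; the coefficient of h is 2 (from the two edges through C).
So 2·h + 118 = 2·66 = 132 ⇒ h = 7.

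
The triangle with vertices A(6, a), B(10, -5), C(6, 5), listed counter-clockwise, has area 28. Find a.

The doubled signed area Σ (x_i y_{i+1} − x_{i+1} y_i) is linear in a.
With a=0 it equals 20; the coefficient of a is -4 (from the two edges through A).
So -4·a + 20 = 2·28 = 56 ⇒ a = -9.

-9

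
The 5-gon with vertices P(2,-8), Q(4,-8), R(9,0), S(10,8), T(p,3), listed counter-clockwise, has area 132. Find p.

The doubled signed area Σ (x_i y_{i+1} − x_{i+1} y_i) is linear in p.
With p=0 it equals 184; the coefficient of p is -16 (from the two edges through T).
So -16·p + 184 = 2·132 = 264 ⇒ p = -5.

-5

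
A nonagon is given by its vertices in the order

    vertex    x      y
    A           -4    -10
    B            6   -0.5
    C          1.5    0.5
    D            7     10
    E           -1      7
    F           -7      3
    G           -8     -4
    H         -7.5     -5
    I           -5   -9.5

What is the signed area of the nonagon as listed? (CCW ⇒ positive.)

151.25

Apply Gauss's area formula: 2A = Σ (x_i·y_{i+1} − x_{i+1}·y_i), indices taken mod 9.
Σ = (62) + (3.75) + (11.5) + (59) + (46) + (52) + (10) + (46.25) + (12) = 302.5
Signed area = Σ/2 = 151.25 (positive ⇒ counter-clockwise traversal).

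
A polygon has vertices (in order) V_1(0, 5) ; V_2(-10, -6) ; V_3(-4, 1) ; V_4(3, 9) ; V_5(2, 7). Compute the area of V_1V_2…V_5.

Apply Gauss's area formula: 2A = Σ (x_i·y_{i+1} − x_{i+1}·y_i), indices taken mod 5.
Cross-terms: 50, -34, -39, 3, 10  ⇒  Σ = -10
Area = |Σ|/2 = 5.

5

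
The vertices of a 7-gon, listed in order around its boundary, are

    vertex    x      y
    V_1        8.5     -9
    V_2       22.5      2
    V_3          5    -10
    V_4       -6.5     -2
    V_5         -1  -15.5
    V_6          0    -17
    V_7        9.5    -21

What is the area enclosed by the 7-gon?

Apply the shoelace (surveyor's) formula: 2A = Σ (x_i·y_{i+1} − x_{i+1}·y_i), indices taken mod 7.
Σ = (219.5) + (-235) + (-75) + (98.75) + (17) + (161.5) + (93) = 279.75
Area = |Σ|/2 = 139.875.

139.875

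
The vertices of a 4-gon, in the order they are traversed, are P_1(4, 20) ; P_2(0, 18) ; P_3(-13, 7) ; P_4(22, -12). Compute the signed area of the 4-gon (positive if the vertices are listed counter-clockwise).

Apply the shoelace (surveyor's) formula: 2A = Σ (x_i·y_{i+1} − x_{i+1}·y_i), indices taken mod 4.
Cross-terms: 72, 234, 2, 488  ⇒  Σ = 796
Signed area = Σ/2 = 398 (positive ⇒ counter-clockwise traversal).

398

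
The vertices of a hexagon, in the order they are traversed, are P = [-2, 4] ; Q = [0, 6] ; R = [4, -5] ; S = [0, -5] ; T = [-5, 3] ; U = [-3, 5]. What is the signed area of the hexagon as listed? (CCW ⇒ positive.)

Apply Gauss's area formula: 2A = Σ (x_i·y_{i+1} − x_{i+1}·y_i), indices taken mod 6.
Cross-terms: -12, -24, -20, -25, -16, -2  ⇒  Σ = -99
Signed area = Σ/2 = -49.5 (negative ⇒ clockwise traversal).

-49.5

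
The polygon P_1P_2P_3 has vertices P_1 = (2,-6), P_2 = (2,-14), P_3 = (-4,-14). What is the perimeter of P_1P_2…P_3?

24

|P_1P_2| = √((0)² + (-8)²) = √64 = 8
|P_2P_3| = √((-6)² + (0)²) = √36 = 6
|P_3P_1| = √((6)² + (8)²) = √100 = 10
Perimeter = 8 + 6 + 10 = 24.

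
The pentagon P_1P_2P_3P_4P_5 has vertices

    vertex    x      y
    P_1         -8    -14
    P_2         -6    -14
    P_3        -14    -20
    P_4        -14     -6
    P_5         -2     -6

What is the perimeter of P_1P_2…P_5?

|P_1P_2| = √((2)² + (0)²) = √4 = 2
|P_2P_3| = √((-8)² + (-6)²) = √100 = 10
|P_3P_4| = √((0)² + (14)²) = √196 = 14
|P_4P_5| = √((12)² + (0)²) = √144 = 12
|P_5P_1| = √((-6)² + (-8)²) = √100 = 10
Perimeter = 2 + 10 + 14 + 12 + 10 = 48.

48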